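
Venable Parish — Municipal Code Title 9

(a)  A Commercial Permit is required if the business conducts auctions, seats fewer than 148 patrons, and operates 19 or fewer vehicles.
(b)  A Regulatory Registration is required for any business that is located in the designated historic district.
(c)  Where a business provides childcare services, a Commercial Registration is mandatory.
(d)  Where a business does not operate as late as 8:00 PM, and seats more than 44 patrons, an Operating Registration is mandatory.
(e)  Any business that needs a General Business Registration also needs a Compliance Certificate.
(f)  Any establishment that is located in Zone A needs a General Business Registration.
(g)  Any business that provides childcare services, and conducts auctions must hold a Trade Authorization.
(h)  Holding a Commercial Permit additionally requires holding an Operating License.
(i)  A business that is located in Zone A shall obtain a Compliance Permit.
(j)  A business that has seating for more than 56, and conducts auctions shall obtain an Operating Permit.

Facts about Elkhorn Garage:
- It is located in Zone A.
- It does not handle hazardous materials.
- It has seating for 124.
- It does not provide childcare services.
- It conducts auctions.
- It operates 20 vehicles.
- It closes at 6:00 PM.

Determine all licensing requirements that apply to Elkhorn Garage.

Compliance Certificate, Compliance Permit, General Business Registration, Operating Permit, Operating Registration

(a) conducts auctions; seating 124 < 148; vehicles 20 > 19 → Commercial Permit not required.
(b) is located in Zone A (not: is located in the designated historic district) → Regulatory Registration not required.
(c) does not provide childcare services → Commercial Registration not required.
(d) closes 6:00 PM, at/before 8:00 PM; seating 124 > 44 → Operating Registration required.
(e) General Business Registration is required → Compliance Certificate also required.
(f) is located in Zone A → General Business Registration required.
(g) does not provide childcare services; conducts auctions → Trade Authorization not required.
(h) Commercial Permit is not required → no effect.
(i) is located in Zone A → Compliance Permit required.
(j) seating 124 > 56; conducts auctions → Operating Permit required.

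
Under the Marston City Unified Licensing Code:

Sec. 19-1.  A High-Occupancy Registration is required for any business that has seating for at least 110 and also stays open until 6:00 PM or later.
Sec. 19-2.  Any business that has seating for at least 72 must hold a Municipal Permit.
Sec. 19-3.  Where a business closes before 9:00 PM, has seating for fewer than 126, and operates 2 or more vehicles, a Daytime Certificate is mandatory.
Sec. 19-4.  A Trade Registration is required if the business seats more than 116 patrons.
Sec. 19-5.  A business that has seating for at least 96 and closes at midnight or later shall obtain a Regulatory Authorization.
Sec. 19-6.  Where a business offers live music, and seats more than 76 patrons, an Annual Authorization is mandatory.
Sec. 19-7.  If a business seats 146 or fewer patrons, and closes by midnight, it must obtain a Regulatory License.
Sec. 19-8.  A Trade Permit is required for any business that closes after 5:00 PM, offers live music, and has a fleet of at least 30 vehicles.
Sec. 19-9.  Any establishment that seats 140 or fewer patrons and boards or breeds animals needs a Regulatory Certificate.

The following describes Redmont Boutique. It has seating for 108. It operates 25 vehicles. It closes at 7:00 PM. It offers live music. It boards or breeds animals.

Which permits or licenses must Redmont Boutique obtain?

Sec. 19-1. seating 108 < 110; closes 7:00 PM, after 6:00 PM → High-Occupancy Registration not required.
Sec. 19-2. seating 108 ≥ 72 → Municipal Permit required.
Sec. 19-3. closes 7:00 PM, at/before 9:00 PM; seating 108 < 126; vehicles 25 ≥ 2 → Daytime Certificate required.
Sec. 19-4. seating 108 ≤ 116 → Trade Registration not required.
Sec. 19-5. seating 108 ≥ 96; closes 7:00 PM, at/before midnight → Regulatory Authorization not required.
Sec. 19-6. offers live music; seating 108 > 76 → Annual Authorization required.
Sec. 19-7. seating 108 ≤ 146; closes 7:00 PM, at/before midnight → Regulatory License required.
Sec. 19-8. closes 7:00 PM, after 5:00 PM; offers live music; vehicles 25 < 30 → Trade Permit not required.
Sec. 19-9. seating 108 ≤ 140; boards or breeds animals → Regulatory Certificate required.

Annual Authorization, Daytime Certificate, Municipal Permit, Regulatory Certificate, Regulatory License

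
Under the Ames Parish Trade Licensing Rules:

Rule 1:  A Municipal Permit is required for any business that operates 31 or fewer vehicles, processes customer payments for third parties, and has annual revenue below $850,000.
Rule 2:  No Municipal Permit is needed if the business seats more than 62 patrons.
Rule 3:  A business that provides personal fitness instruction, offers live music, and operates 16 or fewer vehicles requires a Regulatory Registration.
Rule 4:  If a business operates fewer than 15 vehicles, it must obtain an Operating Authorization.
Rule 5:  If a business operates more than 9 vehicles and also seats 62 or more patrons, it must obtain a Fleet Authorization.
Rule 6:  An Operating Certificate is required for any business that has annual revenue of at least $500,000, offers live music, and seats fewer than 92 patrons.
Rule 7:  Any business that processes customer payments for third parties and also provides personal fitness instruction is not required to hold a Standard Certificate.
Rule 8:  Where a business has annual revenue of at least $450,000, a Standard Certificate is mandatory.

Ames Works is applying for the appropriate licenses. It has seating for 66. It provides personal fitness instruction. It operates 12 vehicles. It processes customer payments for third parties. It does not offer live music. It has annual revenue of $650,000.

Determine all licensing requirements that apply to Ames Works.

Fleet Authorization, Operating Authorization

Rule 1: vehicles 12 ≤ 31; processes customer payments for third parties; revenue $650,000 < $850,000 → Municipal Permit required.
Rule 2: seating 66 > 62 → exempt from Municipal Permit.
Rule 3: provides personal fitness instruction; does not offer live music; vehicles 12 ≤ 16 → Regulatory Registration not required.
Rule 4: vehicles 12 < 15 → Operating Authorization required.
Rule 5: vehicles 12 > 9; seating 66 ≥ 62 → Fleet Authorization required.
Rule 6: revenue $650,000 ≥ $500,000; does not offer live music; seating 66 < 92 → Operating Certificate not required.
Rule 7: processes customer payments for third parties; provides personal fitness instruction → exempt from Standard Certificate.
Rule 8: revenue $650,000 ≥ $450,000 → Standard Certificate required.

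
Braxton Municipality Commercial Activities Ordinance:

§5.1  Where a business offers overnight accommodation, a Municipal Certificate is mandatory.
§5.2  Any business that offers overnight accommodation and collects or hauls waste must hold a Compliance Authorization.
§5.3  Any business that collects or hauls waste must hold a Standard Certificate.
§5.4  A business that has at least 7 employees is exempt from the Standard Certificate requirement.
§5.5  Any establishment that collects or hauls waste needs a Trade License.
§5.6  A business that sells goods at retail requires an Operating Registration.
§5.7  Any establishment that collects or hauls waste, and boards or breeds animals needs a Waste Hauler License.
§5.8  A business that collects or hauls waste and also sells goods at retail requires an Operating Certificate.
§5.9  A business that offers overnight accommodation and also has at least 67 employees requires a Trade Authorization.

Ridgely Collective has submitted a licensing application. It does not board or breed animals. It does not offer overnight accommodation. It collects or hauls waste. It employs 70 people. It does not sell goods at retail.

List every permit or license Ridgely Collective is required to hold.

§5.1 does not offer overnight accommodation → Municipal Certificate not required.
§5.2 does not offer overnight accommodation; collects or hauls waste → Compliance Authorization not required.
§5.3 collects or hauls waste → Standard Certificate required.
§5.4 employees 70 ≥ 7 → exempt from Standard Certificate.
§5.5 collects or hauls waste → Trade License required.
§5.6 does not sell goods at retail → Operating Registration not required.
§5.7 collects or hauls waste; does not board or breed animals → Waste Hauler License not required.
§5.8 collects or hauls waste; does not sell goods at retail → Operating Certificate not required.
§5.9 does not offer overnight accommodation; employees 70 ≥ 67 → Trade Authorization not required.

Trade License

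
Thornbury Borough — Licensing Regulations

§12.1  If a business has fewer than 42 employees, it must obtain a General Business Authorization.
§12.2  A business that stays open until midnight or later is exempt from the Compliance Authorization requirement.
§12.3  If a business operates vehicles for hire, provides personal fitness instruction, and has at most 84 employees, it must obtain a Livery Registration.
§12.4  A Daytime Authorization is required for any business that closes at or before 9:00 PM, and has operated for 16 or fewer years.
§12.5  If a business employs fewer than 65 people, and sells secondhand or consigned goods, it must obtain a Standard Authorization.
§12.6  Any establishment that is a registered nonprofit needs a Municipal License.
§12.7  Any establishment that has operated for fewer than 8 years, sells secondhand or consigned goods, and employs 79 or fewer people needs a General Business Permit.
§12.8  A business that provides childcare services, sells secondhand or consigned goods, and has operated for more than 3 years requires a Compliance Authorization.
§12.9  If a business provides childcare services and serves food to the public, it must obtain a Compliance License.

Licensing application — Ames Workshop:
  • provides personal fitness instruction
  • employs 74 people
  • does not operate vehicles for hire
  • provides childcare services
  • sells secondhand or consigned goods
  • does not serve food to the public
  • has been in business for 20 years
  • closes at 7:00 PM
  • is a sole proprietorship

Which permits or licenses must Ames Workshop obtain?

§12.1 employees 74 ≥ 42 → General Business Authorization not required.
§12.2 closes 7:00 PM, at/before midnight → Compliance Authorization exemption does not apply.
§12.3 does not operate vehicles for hire; provides personal fitness instruction; employees 74 ≤ 84 → Livery Registration not required.
§12.4 closes 7:00 PM, at/before 9:00 PM; years in business 20 > 16 → Daytime Authorization not required.
§12.5 employees 74 ≥ 65; sells secondhand or consigned goods → Standard Authorization not required.
§12.6 is a sole proprietorship (not: is a registered nonprofit) → Municipal License not required.
§12.7 years in business 20 ≥ 8; sells secondhand or consigned goods; employees 74 ≤ 79 → General Business Permit not required.
§12.8 provides childcare services; sells secondhand or consigned goods; years in business 20 > 3 → Compliance Authorization required.
§12.9 provides childcare services; does not serve food to the public → Compliance License not required.

Compliance Authorization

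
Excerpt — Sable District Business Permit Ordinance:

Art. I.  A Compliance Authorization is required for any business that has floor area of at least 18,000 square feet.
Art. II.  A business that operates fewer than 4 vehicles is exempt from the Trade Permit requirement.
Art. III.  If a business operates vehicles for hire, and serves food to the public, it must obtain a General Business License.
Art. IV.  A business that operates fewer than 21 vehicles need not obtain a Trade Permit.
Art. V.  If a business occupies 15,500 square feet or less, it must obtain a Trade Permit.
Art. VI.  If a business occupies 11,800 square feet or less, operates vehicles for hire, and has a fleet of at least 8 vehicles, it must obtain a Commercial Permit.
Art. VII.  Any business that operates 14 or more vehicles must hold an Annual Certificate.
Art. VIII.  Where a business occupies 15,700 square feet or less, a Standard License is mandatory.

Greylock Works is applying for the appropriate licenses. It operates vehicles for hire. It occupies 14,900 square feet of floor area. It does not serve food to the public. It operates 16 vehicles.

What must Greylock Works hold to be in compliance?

Annual Certificate, Standard License

Art. I. floor area 14,900 square feet < 18,000 square feet → Compliance Authorization not required.
Art. II. vehicles 16 ≥ 4 → Trade Permit exemption does not apply.
Art. III. operates vehicles for hire; does not serve food to the public → General Business License not required.
Art. IV. vehicles 16 < 21 → exempt from Trade Permit.
Art. V. floor area 14,900 square feet ≤ 15,500 square feet → Trade Permit required.
Art. VI. floor area 14,900 square feet > 11,800 square feet; operates vehicles for hire; vehicles 16 ≥ 8 → Commercial Permit not required.
Art. VII. vehicles 16 ≥ 14 → Annual Certificate required.
Art. VIII. floor area 14,900 square feet ≤ 15,700 square feet → Standard License required.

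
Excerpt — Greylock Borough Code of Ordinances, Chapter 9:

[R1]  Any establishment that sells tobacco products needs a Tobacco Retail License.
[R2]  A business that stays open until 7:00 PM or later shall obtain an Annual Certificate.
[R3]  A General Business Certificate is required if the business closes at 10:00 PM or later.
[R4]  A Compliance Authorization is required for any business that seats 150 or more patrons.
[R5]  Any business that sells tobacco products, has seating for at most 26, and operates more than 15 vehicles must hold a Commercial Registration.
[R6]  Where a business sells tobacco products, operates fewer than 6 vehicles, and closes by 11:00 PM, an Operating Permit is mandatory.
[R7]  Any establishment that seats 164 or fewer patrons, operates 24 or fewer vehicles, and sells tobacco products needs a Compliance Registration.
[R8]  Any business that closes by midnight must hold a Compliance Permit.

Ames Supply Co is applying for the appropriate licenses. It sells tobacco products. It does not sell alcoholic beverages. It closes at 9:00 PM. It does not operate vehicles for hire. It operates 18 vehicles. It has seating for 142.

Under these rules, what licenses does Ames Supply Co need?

Annual Certificate, Compliance Permit, Compliance Registration, Tobacco Retail License

[R1] sells tobacco products → Tobacco Retail License required.
[R2] closes 9:00 PM, after 7:00 PM → Annual Certificate required.
[R3] closes 9:00 PM, at/before 10:00 PM → General Business Certificate not required.
[R4] seating 142 < 150 → Compliance Authorization not required.
[R5] sells tobacco products; seating 142 > 26; vehicles 18 > 15 → Commercial Registration not required.
[R6] sells tobacco products; vehicles 18 ≥ 6; closes 9:00 PM, at/before 11:00 PM → Operating Permit not required.
[R7] seating 142 ≤ 164; vehicles 18 ≤ 24; sells tobacco products → Compliance Registration required.
[R8] closes 9:00 PM, at/before midnight → Compliance Permit required.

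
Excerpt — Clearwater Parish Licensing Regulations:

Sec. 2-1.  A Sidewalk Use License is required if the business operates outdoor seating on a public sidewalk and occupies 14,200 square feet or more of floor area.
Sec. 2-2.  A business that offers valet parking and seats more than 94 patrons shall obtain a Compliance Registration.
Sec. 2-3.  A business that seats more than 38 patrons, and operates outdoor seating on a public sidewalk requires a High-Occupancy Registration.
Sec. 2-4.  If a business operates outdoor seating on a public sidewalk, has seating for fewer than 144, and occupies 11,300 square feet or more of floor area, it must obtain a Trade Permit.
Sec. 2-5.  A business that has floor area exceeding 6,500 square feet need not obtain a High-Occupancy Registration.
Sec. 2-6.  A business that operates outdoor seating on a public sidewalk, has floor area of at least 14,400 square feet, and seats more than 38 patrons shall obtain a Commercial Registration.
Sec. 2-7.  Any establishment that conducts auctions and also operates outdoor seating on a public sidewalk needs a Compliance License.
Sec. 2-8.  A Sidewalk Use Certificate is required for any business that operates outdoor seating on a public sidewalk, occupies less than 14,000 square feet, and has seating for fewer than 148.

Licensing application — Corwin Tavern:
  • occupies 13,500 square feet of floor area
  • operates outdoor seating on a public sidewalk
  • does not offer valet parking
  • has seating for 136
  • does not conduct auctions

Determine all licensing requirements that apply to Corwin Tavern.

Sec. 2-1. operates outdoor seating on a public sidewalk; floor area 13,500 square feet < 14,200 square feet → Sidewalk Use License not required.
Sec. 2-2. does not offer valet parking; seating 136 > 94 → Compliance Registration not required.
Sec. 2-3. seating 136 > 38; operates outdoor seating on a public sidewalk → High-Occupancy Registration required.
Sec. 2-4. operates outdoor seating on a public sidewalk; seating 136 < 144; floor area 13,500 square feet ≥ 11,300 square feet → Trade Permit required.
Sec. 2-5. floor area 13,500 square feet > 6,500 square feet → exempt from High-Occupancy Registration.
Sec. 2-6. operates outdoor seating on a public sidewalk; floor area 13,500 square feet < 14,400 square feet; seating 136 > 38 → Commercial Registration not required.
Sec. 2-7. does not conduct auctions; operates outdoor seating on a public sidewalk → Compliance License not required.
Sec. 2-8. operates outdoor seating on a public sidewalk; floor area 13,500 square feet < 14,000 square feet; seating 136 < 148 → Sidewalk Use Certificate required.

Sidewalk Use Certificate, Trade Permit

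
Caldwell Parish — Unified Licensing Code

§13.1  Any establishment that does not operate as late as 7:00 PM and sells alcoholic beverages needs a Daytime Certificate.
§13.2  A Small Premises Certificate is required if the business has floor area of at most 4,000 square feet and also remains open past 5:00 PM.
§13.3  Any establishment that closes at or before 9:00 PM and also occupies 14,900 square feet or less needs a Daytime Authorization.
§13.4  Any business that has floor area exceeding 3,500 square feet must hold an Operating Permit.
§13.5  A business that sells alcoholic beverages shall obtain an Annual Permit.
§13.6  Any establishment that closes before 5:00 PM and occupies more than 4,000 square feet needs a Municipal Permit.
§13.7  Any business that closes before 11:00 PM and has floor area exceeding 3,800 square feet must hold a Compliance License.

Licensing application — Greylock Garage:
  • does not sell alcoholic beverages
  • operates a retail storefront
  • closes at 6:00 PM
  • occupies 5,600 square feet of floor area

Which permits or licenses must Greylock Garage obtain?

Compliance License, Daytime Authorization, Operating Permit

§13.1 closes 6:00 PM, at/before 7:00 PM; does not sell alcoholic beverages → Daytime Certificate not required.
§13.2 floor area 5,600 square feet > 4,000 square feet; closes 6:00 PM, after 5:00 PM → Small Premises Certificate not required.
§13.3 closes 6:00 PM, at/before 9:00 PM; floor area 5,600 square feet ≤ 14,900 square feet → Daytime Authorization required.
§13.4 floor area 5,600 square feet > 3,500 square feet → Operating Permit required.
§13.5 does not sell alcoholic beverages → Annual Permit not required.
§13.6 closes 6:00 PM, after 5:00 PM; floor area 5,600 square feet > 4,000 square feet → Municipal Permit not required.
§13.7 closes 6:00 PM, at/before 11:00 PM; floor area 5,600 square feet > 3,800 square feet → Compliance License required.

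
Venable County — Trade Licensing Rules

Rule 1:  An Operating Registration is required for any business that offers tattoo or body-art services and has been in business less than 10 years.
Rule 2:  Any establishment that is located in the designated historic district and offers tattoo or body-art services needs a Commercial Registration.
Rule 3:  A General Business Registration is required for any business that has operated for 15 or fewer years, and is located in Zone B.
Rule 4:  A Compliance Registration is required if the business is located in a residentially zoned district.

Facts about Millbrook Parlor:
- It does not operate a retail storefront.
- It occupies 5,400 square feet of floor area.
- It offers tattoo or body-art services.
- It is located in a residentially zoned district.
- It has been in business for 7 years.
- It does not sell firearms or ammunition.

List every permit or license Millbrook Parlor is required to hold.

Rule 1: offers tattoo or body-art services; years in business 7 < 10 → Operating Registration required.
Rule 2: is located in a residentially zoned district (not: is located in the designated historic district); offers tattoo or body-art services → Commercial Registration not required.
Rule 3: years in business 7 ≤ 15; is located in a residentially zoned district (not: is located in Zone B) → General Business Registration not required.
Rule 4: is located in a residentially zoned district → Compliance Registration required.

Compliance Registration, Operating Registration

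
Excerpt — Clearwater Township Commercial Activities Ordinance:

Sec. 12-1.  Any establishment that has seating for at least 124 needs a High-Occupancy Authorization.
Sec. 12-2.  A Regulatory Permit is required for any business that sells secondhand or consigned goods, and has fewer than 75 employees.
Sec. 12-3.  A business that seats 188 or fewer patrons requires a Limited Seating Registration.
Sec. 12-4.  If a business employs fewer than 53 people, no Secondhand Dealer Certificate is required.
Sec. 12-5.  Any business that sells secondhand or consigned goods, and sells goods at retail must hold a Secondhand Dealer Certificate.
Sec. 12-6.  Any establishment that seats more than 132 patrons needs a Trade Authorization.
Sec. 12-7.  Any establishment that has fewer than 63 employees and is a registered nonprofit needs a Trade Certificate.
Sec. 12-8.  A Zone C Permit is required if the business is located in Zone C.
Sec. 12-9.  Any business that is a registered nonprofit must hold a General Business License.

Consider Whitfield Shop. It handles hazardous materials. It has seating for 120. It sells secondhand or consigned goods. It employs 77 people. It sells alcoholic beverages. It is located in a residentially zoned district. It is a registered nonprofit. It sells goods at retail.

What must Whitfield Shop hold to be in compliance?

General Business License, Limited Seating Registration, Secondhand Dealer Certificate

Sec. 12-1. seating 120 < 124 → High-Occupancy Authorization not required.
Sec. 12-2. sells secondhand or consigned goods; employees 77 ≥ 75 → Regulatory Permit not required.
Sec. 12-3. seating 120 ≤ 188 → Limited Seating Registration required.
Sec. 12-4. employees 77 ≥ 53 → Secondhand Dealer Certificate exemption does not apply.
Sec. 12-5. sells secondhand or consigned goods; sells goods at retail → Secondhand Dealer Certificate required.
Sec. 12-6. seating 120 ≤ 132 → Trade Authorization not required.
Sec. 12-7. employees 77 ≥ 63; is a registered nonprofit → Trade Certificate not required.
Sec. 12-8. is located in a residentially zoned district (not: is located in Zone C) → Zone C Permit not required.
Sec. 12-9. is a registered nonprofit → General Business License required.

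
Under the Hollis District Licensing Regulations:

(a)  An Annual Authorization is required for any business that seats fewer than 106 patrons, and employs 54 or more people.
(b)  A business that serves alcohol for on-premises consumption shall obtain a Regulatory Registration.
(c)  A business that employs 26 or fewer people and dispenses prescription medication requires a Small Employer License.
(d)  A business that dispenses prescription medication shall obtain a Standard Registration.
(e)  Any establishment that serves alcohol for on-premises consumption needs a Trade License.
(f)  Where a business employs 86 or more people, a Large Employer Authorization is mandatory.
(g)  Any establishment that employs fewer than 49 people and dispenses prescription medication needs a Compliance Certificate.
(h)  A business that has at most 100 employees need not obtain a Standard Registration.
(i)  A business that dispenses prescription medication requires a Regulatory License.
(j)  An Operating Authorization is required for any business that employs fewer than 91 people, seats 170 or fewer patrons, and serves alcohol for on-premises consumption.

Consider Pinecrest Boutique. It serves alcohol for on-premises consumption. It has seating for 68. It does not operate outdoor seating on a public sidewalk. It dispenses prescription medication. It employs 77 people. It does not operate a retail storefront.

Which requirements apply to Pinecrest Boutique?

(a) seating 68 < 106; employees 77 ≥ 54 → Annual Authorization required.
(b) serves alcohol for on-premises consumption → Regulatory Registration required.
(c) employees 77 > 26; dispenses prescription medication → Small Employer License not required.
(d) dispenses prescription medication → Standard Registration required.
(e) serves alcohol for on-premises consumption → Trade License required.
(f) employees 77 < 86 → Large Employer Authorization not required.
(g) employees 77 ≥ 49; dispenses prescription medication → Compliance Certificate not required.
(h) employees 77 ≤ 100 → exempt from Standard Registration.
(i) dispenses prescription medication → Regulatory License required.
(j) employees 77 < 91; seating 68 ≤ 170; serves alcohol for on-premises consumption → Operating Authorization required.

Annual Authorization, Operating Authorization, Regulatory License, Regulatory Registration, Trade License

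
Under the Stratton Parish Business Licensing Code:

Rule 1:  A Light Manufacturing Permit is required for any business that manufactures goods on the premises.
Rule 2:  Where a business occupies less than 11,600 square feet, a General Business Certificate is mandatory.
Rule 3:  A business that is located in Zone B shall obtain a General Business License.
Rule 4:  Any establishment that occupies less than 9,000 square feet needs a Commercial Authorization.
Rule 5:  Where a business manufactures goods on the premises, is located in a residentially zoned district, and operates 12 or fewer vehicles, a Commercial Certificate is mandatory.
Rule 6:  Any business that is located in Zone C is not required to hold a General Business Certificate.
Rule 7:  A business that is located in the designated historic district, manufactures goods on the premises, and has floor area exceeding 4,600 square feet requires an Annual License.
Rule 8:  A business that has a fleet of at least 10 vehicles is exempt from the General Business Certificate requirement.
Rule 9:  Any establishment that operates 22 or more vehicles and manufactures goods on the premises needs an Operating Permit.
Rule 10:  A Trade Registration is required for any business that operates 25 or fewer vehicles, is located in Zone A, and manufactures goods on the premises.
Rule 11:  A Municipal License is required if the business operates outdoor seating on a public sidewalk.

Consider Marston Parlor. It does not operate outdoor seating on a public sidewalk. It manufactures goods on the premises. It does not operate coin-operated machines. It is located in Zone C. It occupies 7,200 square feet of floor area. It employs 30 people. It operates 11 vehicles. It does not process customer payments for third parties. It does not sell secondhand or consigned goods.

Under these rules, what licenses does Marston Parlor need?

Rule 1: manufactures goods on the premises → Light Manufacturing Permit required.
Rule 2: floor area 7,200 square feet < 11,600 square feet → General Business Certificate required.
Rule 3: is located in Zone C (not: is located in Zone B) → General Business License not required.
Rule 4: floor area 7,200 square feet < 9,000 square feet → Commercial Authorization required.
Rule 5: manufactures goods on the premises; is located in Zone C (not: is located in a residentially zoned district); vehicles 11 ≤ 12 → Commercial Certificate not required.
Rule 6: is located in Zone C → exempt from General Business Certificate.
Rule 7: is located in Zone C (not: is located in the designated historic district); manufactures goods on the premises; floor area 7,200 square feet > 4,600 square feet → Annual License not required.
Rule 8: vehicles 11 ≥ 10 → exempt from General Business Certificate.
Rule 9: vehicles 11 < 22; manufactures goods on the premises → Operating Permit not required.
Rule 10: vehicles 11 ≤ 25; is located in Zone C (not: is located in Zone A); manufactures goods on the premises → Trade Registration not required.
Rule 11: does not operate outdoor seating on a public sidewalk → Municipal License not required.

Commercial Authorization, Light Manufacturing Permit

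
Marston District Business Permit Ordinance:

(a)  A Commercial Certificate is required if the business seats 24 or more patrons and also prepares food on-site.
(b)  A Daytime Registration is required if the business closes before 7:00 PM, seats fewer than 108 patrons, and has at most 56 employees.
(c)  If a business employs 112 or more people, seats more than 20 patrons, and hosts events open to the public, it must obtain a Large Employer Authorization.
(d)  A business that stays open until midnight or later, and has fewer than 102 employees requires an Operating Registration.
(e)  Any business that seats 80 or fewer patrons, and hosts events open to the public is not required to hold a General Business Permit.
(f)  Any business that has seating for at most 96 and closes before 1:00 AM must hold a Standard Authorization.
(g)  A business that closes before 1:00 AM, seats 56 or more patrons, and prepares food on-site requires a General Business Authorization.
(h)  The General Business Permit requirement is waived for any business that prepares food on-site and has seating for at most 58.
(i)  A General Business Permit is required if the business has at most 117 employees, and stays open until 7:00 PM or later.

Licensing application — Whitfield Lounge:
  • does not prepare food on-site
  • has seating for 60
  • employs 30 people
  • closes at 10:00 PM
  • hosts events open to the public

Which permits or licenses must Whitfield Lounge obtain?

Standard Authorization

(a) seating 60 ≥ 24; does not prepare food on-site → Commercial Certificate not required.
(b) closes 10:00 PM, after 7:00 PM; seating 60 < 108; employees 30 ≤ 56 → Daytime Registration not required.
(c) employees 30 < 112; seating 60 > 20; hosts events open to the public → Large Employer Authorization not required.
(d) closes 10:00 PM, at/before midnight; employees 30 < 102 → Operating Registration not required.
(e) seating 60 ≤ 80; hosts events open to the public → exempt from General Business Permit.
(f) seating 60 ≤ 96; closes 10:00 PM, at/before 1:00 AM → Standard Authorization required.
(g) closes 10:00 PM, at/before 1:00 AM; seating 60 ≥ 56; does not prepare food on-site → General Business Authorization not required.
(h) does not prepare food on-site; seating 60 > 58 → General Business Permit exemption does not apply.
(i) employees 30 ≤ 117; closes 10:00 PM, after 7:00 PM → General Business Permit required.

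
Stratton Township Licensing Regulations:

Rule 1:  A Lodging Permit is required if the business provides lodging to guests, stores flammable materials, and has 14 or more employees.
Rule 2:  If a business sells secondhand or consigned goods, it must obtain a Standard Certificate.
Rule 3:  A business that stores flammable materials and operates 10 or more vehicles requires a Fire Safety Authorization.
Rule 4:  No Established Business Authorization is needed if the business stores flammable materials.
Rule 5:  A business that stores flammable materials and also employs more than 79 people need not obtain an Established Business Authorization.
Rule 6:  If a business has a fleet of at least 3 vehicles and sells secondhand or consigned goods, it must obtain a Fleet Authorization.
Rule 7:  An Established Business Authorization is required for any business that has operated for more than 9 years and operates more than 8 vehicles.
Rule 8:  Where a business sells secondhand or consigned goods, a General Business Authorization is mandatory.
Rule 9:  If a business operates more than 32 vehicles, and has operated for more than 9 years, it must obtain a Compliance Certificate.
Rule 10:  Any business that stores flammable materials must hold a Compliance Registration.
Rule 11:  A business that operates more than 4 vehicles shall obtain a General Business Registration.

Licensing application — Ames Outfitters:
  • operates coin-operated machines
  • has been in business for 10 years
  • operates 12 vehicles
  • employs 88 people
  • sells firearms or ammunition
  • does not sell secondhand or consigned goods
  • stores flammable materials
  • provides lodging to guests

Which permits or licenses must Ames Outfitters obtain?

Rule 1: provides lodging to guests; stores flammable materials; employees 88 ≥ 14 → Lodging Permit required.
Rule 2: does not sell secondhand or consigned goods → Standard Certificate not required.
Rule 3: stores flammable materials; vehicles 12 ≥ 10 → Fire Safety Authorization required.
Rule 4: stores flammable materials → exempt from Established Business Authorization.
Rule 5: stores flammable materials; employees 88 > 79 → exempt from Established Business Authorization.
Rule 6: vehicles 12 ≥ 3; does not sell secondhand or consigned goods → Fleet Authorization not required.
Rule 7: years in business 10 > 9; vehicles 12 > 8 → Established Business Authorization required.
Rule 8: does not sell secondhand or consigned goods → General Business Authorization not required.
Rule 9: vehicles 12 ≤ 32; years in business 10 > 9 → Compliance Certificate not required.
Rule 10: stores flammable materials → Compliance Registration required.
Rule 11: vehicles 12 > 4 → General Business Registration required.

Compliance Registration, Fire Safety Authorization, General Business Registration, Lodging Permit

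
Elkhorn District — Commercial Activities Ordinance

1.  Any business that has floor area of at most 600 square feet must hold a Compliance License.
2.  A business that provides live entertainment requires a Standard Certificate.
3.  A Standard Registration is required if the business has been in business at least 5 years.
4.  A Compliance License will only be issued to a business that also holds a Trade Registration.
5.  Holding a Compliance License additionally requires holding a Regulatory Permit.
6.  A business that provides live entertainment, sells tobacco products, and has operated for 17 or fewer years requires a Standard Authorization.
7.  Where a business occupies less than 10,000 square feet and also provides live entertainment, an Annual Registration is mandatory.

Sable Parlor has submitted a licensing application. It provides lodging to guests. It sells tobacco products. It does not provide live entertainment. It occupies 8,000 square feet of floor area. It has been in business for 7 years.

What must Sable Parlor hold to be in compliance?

Standard Registration

1. floor area 8,000 square feet > 600 square feet → Compliance License not required.
2. does not provide live entertainment → Standard Certificate not required.
3. years in business 7 ≥ 5 → Standard Registration required.
4. Compliance License is not required → no effect.
5. Compliance License is not required → no effect.
6. does not provide live entertainment; sells tobacco products; years in business 7 ≤ 17 → Standard Authorization not required.
7. floor area 8,000 square feet < 10,000 square feet; does not provide live entertainment → Annual Registration not required.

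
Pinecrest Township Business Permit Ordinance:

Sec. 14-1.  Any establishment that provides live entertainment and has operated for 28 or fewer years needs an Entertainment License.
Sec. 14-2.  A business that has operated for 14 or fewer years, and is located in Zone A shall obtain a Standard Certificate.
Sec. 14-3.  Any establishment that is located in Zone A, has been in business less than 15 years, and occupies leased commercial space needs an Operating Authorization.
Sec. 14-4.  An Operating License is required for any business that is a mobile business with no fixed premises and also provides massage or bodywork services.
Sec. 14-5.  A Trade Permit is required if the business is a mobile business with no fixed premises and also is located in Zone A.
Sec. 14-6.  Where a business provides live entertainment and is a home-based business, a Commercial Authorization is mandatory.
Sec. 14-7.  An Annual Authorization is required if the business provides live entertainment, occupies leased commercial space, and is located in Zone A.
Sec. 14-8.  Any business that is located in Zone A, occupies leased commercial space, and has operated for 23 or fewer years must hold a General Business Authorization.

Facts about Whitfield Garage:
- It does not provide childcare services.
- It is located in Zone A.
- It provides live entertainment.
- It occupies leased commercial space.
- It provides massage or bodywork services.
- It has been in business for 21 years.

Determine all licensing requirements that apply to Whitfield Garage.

Annual Authorization, Entertainment License, General Business Authorization

Sec. 14-1. provides live entertainment; years in business 21 ≤ 28 → Entertainment License required.
Sec. 14-2. years in business 21 > 14; is located in Zone A → Standard Certificate not required.
Sec. 14-3. is located in Zone A; years in business 21 ≥ 15; occupies leased commercial space → Operating Authorization not required.
Sec. 14-4. occupies leased commercial space (not: is a mobile business with no fixed premises); provides massage or bodywork services → Operating License not required.
Sec. 14-5. occupies leased commercial space (not: is a mobile business with no fixed premises); is located in Zone A → Trade Permit not required.
Sec. 14-6. provides live entertainment; occupies leased commercial space (not: is a home-based business) → Commercial Authorization not required.
Sec. 14-7. provides live entertainment; occupies leased commercial space; is located in Zone A → Annual Authorization required.
Sec. 14-8. is located in Zone A; occupies leased commercial space; years in business 21 ≤ 23 → General Business Authorization required.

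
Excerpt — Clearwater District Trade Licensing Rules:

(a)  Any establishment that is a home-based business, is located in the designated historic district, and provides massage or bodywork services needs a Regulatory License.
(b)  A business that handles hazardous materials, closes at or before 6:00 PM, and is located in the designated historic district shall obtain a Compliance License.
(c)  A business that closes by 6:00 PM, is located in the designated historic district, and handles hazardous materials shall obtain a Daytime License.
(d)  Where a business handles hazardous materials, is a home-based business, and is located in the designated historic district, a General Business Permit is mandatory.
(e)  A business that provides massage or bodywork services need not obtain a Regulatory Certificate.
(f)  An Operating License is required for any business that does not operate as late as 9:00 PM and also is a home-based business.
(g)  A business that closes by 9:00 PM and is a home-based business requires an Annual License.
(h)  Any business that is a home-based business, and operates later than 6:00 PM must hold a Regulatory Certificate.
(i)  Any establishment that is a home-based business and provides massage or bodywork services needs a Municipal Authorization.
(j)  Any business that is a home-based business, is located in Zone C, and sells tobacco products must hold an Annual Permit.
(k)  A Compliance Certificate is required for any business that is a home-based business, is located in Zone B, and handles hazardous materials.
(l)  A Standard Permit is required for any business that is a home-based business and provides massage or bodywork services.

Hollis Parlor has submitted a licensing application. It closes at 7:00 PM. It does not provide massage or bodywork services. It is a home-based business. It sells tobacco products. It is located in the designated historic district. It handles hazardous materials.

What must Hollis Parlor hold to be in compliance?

Annual License, General Business Permit, Operating License, Regulatory Certificate

(a) is a home-based business; is located in the designated historic district; does not provide massage or bodywork services → Regulatory License not required.
(b) handles hazardous materials; closes 7:00 PM, after 6:00 PM; is located in the designated historic district → Compliance License not required.
(c) closes 7:00 PM, after 6:00 PM; is located in the designated historic district; handles hazardous materials → Daytime License not required.
(d) handles hazardous materials; is a home-based business; is located in the designated historic district → General Business Permit required.
(e) does not provide massage or bodywork services → Regulatory Certificate exemption does not apply.
(f) closes 7:00 PM, at/before 9:00 PM; is a home-based business → Operating License required.
(g) closes 7:00 PM, at/before 9:00 PM; is a home-based business → Annual License required.
(h) is a home-based business; closes 7:00 PM, after 6:00 PM → Regulatory Certificate required.
(i) is a home-based business; does not provide massage or bodywork services → Municipal Authorization not required.
(j) is a home-based business; is located in the designated historic district (not: is located in Zone C); sells tobacco products → Annual Permit not required.
(k) is a home-based business; is located in the designated historic district (not: is located in Zone B); handles hazardous materials → Compliance Certificate not required.
(l) is a home-based business; does not provide massage or bodywork services → Standard Permit not required.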